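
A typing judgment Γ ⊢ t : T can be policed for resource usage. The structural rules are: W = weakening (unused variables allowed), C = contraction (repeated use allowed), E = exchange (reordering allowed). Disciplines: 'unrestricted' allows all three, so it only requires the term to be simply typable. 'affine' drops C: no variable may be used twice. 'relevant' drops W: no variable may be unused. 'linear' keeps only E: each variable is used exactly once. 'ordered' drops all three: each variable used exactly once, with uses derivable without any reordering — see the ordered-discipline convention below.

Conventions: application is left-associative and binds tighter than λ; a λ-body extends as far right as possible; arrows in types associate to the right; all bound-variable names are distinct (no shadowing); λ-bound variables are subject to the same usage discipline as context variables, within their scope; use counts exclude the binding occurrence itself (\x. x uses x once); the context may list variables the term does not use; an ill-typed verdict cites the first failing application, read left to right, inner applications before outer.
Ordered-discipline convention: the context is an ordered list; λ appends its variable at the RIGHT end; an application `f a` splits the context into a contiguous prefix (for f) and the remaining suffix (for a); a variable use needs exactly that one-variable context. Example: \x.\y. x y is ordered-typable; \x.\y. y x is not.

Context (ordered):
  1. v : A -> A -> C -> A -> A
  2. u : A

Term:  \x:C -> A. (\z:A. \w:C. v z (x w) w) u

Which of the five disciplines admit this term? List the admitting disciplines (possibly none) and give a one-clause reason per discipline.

admitting disciplines: relevant, unrestricted
use counts: v=1; u=1; x (λ-bound)=1; z (λ-bound)=1; w (λ-bound)=2
use order (left to right): v, z, x, w, w, u
typing: the term checks, with type (C -> A) -> C -> A -> A
ordered: ✗ — needs contraction — w ×2
linear: ✗ — needs contraction — w ×2
affine: ✗ — needs contraction — w ×2
relevant: ✓ — at least one use each (v, u, x, z, w)
unrestricted: ✓ — simply typable at (C -> A) -> C -> A -> A; W, C, E all held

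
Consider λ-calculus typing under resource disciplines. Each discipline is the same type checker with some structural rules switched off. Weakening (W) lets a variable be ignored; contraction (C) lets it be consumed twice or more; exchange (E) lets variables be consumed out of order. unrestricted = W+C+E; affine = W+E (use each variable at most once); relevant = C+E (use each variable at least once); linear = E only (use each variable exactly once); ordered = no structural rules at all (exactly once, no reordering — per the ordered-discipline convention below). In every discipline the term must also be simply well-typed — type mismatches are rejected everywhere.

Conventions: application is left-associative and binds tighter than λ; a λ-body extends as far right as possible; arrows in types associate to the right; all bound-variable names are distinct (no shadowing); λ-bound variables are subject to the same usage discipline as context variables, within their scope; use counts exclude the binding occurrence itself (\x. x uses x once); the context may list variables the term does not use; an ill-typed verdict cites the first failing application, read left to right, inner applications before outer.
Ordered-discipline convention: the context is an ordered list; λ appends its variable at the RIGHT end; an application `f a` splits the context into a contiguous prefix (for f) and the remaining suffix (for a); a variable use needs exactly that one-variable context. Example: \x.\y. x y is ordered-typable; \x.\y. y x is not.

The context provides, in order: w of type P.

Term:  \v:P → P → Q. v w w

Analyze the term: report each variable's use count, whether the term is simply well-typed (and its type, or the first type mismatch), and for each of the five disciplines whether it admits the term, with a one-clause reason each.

counts: w=2, v (λ-bound)=1
use order (left to right): v, w, w
typing: well-typed — term : (P → P → Q) → Q
ordered ✗ (uses contraction: w ×2)
linear ✗ (uses contraction: w ×2)
affine ✗ (uses contraction: w ×2)
relevant ✓ (w, v: all used, weakening unneeded)
unrestricted ✓ (simply typable at (P → P → Q) → Q; W, C, E all held)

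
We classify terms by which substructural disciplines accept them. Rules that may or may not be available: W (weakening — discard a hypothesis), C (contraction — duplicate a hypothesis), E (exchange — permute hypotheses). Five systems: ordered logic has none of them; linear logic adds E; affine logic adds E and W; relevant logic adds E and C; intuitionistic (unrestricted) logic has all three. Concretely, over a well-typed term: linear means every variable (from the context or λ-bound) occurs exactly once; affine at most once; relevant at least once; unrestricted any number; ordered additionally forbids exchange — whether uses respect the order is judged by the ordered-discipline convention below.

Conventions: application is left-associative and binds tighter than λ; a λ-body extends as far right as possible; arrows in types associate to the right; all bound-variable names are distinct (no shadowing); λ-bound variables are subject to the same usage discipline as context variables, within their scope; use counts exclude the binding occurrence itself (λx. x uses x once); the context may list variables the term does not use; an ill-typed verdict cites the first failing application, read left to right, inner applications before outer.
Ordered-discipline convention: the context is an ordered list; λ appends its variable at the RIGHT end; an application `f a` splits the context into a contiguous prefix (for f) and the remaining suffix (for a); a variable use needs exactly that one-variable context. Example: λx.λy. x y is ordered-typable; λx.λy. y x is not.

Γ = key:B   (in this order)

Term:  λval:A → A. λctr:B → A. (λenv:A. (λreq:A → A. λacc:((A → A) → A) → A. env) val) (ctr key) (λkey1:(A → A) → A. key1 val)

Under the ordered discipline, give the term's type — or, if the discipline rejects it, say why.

not well-typed under ordered — repeated use of val ×2; req, acc left unused
counts: key ×1; val (λ-bound) ×2; ctr (λ-bound) ×1; env (λ-bound) ×1; req (λ-bound) ×0; acc (λ-bound) ×0; key1 (λ-bound) ×1
use order (left to right): env, val, ctr, key, key1, val
typing: the term checks, with type (A → A) → (B → A) → A
summary: ordered ✗ | linear ✗ | affine ✗ | relevant ✗ | unrestricted ✓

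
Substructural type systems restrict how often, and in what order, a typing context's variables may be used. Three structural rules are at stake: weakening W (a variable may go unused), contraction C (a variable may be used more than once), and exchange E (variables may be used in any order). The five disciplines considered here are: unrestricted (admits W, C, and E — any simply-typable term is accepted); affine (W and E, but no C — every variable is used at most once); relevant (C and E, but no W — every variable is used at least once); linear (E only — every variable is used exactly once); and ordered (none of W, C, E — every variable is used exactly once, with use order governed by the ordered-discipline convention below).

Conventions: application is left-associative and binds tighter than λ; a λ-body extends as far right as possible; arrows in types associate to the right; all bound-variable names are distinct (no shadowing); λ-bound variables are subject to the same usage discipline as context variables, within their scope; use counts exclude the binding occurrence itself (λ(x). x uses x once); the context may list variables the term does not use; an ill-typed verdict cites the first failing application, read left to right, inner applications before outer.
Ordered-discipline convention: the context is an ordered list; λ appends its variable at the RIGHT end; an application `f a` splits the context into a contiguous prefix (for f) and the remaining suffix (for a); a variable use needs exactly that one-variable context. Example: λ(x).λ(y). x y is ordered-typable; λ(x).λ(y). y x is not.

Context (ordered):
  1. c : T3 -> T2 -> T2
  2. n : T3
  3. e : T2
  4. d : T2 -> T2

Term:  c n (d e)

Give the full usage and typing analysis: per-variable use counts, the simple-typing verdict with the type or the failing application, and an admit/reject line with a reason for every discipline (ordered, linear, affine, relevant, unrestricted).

variable uses: c=1; n=1; e=1; d=1
use order (left to right): c, n, d, e
typing: ✓ — T2
ordered: ✗, no contiguous prefix/suffix split fits c, n, d, e
linear: ✓, c, n, e, d: one use apiece
affine: ✓, c, n, e, d: no repeats, contraction unneeded
relevant: ✓, every one of c, n, e, d appears
unrestricted: ✓, type-checks (T2) and nothing is barred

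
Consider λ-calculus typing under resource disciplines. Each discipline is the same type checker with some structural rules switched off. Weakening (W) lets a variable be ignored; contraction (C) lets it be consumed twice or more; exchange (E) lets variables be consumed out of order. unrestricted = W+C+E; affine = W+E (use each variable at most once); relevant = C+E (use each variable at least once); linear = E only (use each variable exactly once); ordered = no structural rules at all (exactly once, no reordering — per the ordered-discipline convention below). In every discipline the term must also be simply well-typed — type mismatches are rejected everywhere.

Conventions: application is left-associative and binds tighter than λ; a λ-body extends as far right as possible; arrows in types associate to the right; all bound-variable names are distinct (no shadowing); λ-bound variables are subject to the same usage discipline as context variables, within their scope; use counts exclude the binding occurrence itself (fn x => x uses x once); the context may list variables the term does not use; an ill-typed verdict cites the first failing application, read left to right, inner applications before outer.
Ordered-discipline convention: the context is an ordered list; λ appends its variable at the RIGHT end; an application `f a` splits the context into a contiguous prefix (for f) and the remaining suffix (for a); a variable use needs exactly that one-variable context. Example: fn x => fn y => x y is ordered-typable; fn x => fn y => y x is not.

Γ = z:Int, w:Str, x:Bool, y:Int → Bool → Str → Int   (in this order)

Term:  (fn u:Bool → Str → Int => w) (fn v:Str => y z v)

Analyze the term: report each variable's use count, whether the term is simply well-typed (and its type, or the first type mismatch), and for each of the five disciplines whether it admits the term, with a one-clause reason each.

variable uses: z ×1, w ×1, x ×0, y ×1, u (bound) ×0, v (bound) ×1
use order (left to right): w, y, z, v
typing: ill-typed: argument of type Str where Bool is required
ordered: ✗ — fails simple typing
linear: ✗ — a type mismatch blocks all five
affine: ✗ — the type mismatch rejects it
relevant: ✗ — not simply typable
unrestricted: ✗ — fails simple typing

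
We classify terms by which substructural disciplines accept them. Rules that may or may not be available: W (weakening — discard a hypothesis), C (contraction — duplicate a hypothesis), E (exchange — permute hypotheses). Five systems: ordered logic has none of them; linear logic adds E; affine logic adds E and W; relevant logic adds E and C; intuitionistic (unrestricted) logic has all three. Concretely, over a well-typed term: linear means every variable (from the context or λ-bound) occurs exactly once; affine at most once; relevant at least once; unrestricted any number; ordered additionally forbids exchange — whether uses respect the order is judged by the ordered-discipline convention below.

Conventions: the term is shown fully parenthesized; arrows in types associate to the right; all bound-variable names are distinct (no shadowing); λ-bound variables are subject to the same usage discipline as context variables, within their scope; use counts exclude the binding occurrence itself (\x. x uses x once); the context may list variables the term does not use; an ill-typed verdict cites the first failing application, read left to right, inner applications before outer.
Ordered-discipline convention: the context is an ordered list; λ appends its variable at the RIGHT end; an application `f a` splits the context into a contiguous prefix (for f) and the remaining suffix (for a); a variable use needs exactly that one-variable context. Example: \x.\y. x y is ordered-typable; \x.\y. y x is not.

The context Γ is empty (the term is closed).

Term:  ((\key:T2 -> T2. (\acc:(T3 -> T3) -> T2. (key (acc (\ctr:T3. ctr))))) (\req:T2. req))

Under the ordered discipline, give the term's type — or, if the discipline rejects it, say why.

term : ((T3 -> T3) -> T2) -> T2
usage: key [bound]=1, acc [bound]=1, ctr [bound]=1, req [bound]=1
order of uses: key, acc, ctr, req
typing: ✓ — ((T3 -> T3) -> T2) -> T2
all disciplines: ordered ✓ · linear ✓ · affine ✓ · relevant ✓ · unrestricted ✓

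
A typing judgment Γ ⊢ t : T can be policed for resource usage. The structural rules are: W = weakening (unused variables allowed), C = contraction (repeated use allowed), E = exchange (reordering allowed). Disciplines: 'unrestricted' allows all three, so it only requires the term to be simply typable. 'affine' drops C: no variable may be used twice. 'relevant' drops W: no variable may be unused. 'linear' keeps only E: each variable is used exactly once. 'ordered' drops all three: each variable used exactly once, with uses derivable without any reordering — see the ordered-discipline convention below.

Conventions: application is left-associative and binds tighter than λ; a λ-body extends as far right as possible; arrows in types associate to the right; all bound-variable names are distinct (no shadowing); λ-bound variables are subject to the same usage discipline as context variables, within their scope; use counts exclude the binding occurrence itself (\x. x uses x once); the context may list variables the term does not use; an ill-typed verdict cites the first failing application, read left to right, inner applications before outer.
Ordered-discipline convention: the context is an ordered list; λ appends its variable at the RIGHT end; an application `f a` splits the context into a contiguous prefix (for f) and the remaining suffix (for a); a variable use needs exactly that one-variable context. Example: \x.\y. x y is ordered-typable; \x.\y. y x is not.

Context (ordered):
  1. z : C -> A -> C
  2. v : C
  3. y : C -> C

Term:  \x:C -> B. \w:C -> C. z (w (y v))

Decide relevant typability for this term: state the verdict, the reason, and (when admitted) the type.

no — unused: x — weakening required
counts: z: 1, v: 1, y: 1, x [bound]: 0, w [bound]: 1
left-to-right use order: z, w, y, v
typing: well-typed at (C -> B) -> (C -> C) -> A -> C
all disciplines: ordered ✗; linear ✗; affine ✓; relevant ✗; unrestricted ✓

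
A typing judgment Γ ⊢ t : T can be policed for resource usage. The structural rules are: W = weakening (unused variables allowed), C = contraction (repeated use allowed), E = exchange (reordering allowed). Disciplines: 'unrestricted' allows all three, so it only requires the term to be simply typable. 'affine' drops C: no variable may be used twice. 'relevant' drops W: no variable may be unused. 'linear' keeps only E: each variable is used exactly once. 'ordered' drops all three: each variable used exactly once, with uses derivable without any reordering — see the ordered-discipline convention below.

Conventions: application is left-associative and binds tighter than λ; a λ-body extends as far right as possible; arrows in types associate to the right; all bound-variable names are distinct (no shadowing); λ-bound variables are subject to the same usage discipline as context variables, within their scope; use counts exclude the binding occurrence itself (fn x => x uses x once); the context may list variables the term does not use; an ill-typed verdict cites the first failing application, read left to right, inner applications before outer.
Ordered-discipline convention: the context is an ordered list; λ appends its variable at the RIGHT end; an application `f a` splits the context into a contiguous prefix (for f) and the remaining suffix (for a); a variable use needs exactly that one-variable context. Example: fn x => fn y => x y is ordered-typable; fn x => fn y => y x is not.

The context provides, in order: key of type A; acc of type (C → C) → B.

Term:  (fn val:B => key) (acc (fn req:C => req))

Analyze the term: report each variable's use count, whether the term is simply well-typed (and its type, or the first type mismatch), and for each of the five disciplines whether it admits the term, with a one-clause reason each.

counts: key=1; acc=1; val (bound)=0; req (bound)=1
use order (left to right): key, acc, req
typing: ✓ — A
ordered: ✗, unused: val — weakening required
linear: ✗, unused: val — weakening required
affine: ✓, none of key, acc, val, req used more than once
relevant: ✗, unused: val — weakening required
unrestricted: ✓, well-typed at A; no restrictions here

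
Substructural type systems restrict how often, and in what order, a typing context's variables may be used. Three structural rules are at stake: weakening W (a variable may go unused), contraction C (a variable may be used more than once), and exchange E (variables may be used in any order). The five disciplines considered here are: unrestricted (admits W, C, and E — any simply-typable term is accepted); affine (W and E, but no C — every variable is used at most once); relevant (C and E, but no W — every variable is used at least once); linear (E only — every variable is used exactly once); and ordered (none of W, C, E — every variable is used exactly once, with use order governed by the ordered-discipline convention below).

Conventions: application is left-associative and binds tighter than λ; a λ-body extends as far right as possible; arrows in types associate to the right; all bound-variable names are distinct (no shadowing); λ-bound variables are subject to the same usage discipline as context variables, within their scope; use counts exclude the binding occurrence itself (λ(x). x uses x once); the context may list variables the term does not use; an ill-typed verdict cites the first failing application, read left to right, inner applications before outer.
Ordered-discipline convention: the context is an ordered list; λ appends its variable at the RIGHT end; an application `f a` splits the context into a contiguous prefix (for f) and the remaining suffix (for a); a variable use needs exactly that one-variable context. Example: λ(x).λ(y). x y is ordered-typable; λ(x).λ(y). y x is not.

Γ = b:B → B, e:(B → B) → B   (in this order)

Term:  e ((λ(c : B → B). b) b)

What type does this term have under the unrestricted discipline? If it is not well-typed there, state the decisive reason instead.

term : B
use counts: b: 2×, e: 1×, c (bound): 0×
order of uses: e, b, b
typing: the term checks, with type B
per-discipline verdicts: ordered ✗ | linear ✗ | affine ✗ | relevant ✗ | unrestricted ✓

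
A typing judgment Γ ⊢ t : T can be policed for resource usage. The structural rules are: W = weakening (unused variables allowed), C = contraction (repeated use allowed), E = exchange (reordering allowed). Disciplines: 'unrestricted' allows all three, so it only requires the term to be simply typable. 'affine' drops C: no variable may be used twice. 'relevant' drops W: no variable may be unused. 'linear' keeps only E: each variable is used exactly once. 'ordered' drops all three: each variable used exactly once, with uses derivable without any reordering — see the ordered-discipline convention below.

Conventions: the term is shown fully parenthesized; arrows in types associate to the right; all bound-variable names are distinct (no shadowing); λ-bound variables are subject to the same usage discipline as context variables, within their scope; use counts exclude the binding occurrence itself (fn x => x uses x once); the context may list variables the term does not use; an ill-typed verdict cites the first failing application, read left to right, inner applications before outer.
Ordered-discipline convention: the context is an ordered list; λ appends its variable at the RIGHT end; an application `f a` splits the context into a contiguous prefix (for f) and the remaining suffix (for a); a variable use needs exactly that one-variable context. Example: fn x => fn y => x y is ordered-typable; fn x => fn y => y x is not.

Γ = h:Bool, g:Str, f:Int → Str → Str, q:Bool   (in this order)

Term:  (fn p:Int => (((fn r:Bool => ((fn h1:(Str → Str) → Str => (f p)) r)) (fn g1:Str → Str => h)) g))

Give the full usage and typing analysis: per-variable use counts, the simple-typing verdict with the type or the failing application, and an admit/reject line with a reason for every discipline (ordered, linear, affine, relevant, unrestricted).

use counts: h ×1; g ×1; f ×1; q ×0; p [bound] ×1; r [bound] ×1; h1 [bound] ×0; g1 [bound] ×0
left-to-right use order: f, p, r, h, g
typing: ill-typed: a function awaiting (Str → Str) → Str gets Bool
ordered: ✗, a type mismatch blocks all five
linear: ✗, the type mismatch rejects it
affine: ✗, not simply typable
relevant: ✗, fails simple typing
unrestricted: ✗, a type mismatch blocks all five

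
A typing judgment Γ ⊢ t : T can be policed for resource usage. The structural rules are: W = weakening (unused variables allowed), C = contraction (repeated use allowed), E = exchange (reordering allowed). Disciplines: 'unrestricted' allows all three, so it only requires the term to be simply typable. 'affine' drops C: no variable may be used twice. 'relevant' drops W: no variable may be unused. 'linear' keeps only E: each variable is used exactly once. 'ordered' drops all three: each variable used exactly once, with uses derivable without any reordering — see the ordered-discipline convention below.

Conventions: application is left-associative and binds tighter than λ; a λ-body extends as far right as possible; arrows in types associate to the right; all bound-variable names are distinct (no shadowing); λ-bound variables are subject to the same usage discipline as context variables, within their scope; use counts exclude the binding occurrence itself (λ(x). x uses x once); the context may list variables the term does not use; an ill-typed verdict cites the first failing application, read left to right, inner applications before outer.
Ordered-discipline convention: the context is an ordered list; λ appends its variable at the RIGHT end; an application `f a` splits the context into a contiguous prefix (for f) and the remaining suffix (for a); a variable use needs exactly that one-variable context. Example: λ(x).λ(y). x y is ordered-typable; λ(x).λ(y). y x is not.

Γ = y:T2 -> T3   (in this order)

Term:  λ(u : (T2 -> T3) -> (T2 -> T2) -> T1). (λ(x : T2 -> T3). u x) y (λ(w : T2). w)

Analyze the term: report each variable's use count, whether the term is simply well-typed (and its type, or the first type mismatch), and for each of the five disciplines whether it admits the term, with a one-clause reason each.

usage: y ×1, u (λ-bound) ×1, x (λ-bound) ×1, w (λ-bound) ×1
use order (left to right): u, x, y, w
typing: the term checks, with type ((T2 -> T3) -> (T2 -> T2) -> T1) -> T1
ordered: ✗ — no ordered split (uses run u, x, y, w)
linear: ✓ — each of y, u, x, w used exactly once
affine: ✓ — at most one use each (y, u, x, w)
relevant: ✓ — every one of y, u, x, w appears
unrestricted: ✓ — simply typable at ((T2 -> T3) -> (T2 -> T2) -> T1) -> T1; W, C, E all held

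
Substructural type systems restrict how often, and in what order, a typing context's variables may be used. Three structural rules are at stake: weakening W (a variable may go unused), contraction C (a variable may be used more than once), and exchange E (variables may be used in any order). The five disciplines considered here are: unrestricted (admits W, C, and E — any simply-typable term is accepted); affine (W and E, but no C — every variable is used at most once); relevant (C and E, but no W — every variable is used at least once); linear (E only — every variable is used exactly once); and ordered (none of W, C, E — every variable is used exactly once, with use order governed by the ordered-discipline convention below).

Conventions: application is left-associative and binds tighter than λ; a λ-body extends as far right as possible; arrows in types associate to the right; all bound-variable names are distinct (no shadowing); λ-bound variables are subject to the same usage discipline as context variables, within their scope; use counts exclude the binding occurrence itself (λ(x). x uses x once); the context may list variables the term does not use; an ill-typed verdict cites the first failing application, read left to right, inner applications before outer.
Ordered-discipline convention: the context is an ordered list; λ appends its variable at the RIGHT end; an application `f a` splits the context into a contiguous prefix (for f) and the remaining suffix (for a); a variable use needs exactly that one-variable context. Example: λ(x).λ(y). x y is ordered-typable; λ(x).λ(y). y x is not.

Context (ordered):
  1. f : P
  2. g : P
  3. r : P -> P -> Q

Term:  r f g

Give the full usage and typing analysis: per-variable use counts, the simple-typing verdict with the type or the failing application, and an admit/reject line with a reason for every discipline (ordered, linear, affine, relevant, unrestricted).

use counts: f: 1×, g: 1×, r: 1×
left-to-right use order: r, f, g
typing: ✓ — Q
ordered: ✗, needs exchange: uses follow r, f, g
linear: ✓, single use per variable (f, g, r)
affine: ✓, f, g, r: no repeats, contraction unneeded
relevant: ✓, every one of f, g, r appears
unrestricted: ✓, well-typed at Q; no restrictions here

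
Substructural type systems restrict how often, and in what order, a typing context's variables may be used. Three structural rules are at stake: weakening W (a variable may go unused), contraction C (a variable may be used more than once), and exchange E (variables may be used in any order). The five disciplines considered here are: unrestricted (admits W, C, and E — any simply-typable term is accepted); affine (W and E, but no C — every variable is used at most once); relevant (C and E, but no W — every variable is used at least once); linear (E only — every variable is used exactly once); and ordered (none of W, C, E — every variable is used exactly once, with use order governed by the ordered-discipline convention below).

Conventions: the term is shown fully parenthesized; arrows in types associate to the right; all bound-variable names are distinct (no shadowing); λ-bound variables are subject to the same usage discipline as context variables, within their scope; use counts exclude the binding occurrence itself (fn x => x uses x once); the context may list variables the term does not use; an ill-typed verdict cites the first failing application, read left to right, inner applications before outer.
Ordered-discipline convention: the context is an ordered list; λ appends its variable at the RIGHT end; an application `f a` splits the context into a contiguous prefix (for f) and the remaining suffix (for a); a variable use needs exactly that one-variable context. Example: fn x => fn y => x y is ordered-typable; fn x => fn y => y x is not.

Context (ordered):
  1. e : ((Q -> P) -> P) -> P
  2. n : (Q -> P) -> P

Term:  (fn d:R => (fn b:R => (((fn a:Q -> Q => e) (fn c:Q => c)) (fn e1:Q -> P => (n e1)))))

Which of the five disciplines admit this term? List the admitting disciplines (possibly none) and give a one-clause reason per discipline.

admitted by: affine, unrestricted
counts: e: 1×; n: 1×; d (bound): 0×; b (bound): 0×; a (bound): 0×; c (bound): 1×; e1 (bound): 1×
use order (left to right): e, c, n, e1
typing: well-typed at R -> R -> P
ordered ✗ (unused: d, b, a — weakening required)
linear ✗ (unused: d, b, a — weakening required)
affine ✓ (at most one use each (e, n, d, b, a, c, e1))
relevant ✗ (unused: d, b, a — weakening required)
unrestricted ✓ (simply typable at R -> R -> P; W, C, E all held)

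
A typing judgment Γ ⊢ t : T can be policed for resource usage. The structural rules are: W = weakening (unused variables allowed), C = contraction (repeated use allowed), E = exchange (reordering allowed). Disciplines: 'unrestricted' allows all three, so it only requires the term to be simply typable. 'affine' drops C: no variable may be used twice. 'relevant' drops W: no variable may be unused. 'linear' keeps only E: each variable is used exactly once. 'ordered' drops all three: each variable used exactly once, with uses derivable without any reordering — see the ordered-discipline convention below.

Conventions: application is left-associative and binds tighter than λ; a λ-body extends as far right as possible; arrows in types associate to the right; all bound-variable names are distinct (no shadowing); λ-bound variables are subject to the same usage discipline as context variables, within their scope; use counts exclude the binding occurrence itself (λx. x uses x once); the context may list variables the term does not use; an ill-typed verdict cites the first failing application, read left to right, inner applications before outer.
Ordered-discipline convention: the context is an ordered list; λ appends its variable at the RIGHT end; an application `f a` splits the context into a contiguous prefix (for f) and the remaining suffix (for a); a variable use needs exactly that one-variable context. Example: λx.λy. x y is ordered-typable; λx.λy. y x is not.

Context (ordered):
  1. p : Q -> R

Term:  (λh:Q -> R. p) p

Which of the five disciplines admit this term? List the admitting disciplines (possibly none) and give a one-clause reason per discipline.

accepted by: unrestricted
counts: p: 2×; h (λ-bound): 0×
left-to-right use order: p, p
typing: ✓ — Q -> R
ordered ✗ (needs contraction — p ×2; h never used (weakening))
linear ✗ (needs contraction — p ×2; h never used (weakening))
affine ✗ (needs contraction — p ×2)
relevant ✗ (h never used (weakening))
unrestricted ✓ (type-checks (Q -> R) and nothing is barred)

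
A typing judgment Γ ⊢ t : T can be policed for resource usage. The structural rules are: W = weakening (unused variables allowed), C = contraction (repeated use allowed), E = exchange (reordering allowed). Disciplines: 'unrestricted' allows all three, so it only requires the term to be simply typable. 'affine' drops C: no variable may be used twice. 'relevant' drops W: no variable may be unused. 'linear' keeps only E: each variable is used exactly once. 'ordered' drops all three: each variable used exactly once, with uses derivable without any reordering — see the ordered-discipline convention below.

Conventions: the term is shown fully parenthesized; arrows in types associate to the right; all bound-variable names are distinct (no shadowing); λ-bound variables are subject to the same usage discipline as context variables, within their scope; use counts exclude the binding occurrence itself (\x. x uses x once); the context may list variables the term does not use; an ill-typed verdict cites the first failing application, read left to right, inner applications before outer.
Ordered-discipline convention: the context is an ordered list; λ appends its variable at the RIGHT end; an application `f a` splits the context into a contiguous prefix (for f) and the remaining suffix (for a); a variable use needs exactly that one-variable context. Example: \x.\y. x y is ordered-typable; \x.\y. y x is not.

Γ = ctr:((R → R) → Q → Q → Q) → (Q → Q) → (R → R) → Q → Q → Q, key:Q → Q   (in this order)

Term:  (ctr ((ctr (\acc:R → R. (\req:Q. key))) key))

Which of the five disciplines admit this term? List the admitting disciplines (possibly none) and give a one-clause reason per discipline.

admitting disciplines: unrestricted
variable uses: ctr=2, key=2, acc (λ-bound)=0, req (λ-bound)=0
uses in reading order: ctr, ctr, key, key
typing: the term checks, with type (Q → Q) → (R → R) → Q → Q → Q
ordered: ✗ — repeated use of ctr ×2, key ×2; unused: acc, req — weakening required
linear: ✗ — repeated use of ctr ×2, key ×2; unused: acc, req — weakening required
affine: ✗ — repeated use of ctr ×2, key ×2
relevant: ✗ — unused: acc, req — weakening required
unrestricted: ✓ — simply typable at (Q → Q) → (R → R) → Q → Q → Q; W, C, E all held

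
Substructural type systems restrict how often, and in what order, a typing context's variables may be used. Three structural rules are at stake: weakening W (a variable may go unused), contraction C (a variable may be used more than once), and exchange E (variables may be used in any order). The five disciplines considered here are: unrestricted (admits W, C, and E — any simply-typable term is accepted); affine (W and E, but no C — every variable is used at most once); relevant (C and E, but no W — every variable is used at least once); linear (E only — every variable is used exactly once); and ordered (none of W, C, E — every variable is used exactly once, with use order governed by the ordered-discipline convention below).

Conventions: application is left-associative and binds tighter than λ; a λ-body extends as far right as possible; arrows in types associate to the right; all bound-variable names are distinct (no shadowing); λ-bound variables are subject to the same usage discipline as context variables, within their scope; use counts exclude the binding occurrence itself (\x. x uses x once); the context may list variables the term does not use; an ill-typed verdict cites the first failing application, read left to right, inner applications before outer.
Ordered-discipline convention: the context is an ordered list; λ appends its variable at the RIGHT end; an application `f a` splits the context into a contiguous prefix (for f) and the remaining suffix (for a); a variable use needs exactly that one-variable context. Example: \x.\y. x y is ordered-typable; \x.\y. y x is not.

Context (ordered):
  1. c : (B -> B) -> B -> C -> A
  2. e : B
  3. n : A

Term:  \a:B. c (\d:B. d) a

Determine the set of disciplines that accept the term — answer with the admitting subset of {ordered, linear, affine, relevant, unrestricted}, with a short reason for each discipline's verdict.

admitted by: affine, unrestricted
variable uses: c: 1; e: 0; n: 0; a (λ-bound): 1; d (λ-bound): 1
order of uses: c, d, a
typing: well-typed at B -> C -> A
ordered ✗ (e, n left unused)
linear ✗ (e, n left unused)
affine ✓ (no duplicate uses among c, e, n, a, d)
relevant ✗ (e, n left unused)
unrestricted ✓ (simply typable at B -> C -> A; W, C, E all held)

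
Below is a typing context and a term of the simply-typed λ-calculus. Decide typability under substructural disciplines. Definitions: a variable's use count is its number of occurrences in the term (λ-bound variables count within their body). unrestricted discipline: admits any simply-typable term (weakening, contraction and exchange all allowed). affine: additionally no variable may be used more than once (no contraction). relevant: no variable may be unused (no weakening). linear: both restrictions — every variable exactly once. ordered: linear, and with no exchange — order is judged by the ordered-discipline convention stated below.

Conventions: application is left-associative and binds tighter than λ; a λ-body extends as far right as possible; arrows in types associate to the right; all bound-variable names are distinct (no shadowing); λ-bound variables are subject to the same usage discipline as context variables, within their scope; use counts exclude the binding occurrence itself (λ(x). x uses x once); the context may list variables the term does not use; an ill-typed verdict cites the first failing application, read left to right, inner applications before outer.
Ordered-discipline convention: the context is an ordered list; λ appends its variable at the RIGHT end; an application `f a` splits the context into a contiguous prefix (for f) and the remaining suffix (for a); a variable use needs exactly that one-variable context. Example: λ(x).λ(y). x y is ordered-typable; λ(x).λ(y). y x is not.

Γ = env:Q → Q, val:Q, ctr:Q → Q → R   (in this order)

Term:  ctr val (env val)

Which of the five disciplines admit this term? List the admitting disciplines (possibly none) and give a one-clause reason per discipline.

admitted in: relevant, unrestricted
usage: env: 1×, val: 2×, ctr: 1×
left-to-right use order: ctr, val, env, val
typing: ✓ — R
ordered ✗ (uses contraction: val ×2)
linear ✗ (uses contraction: val ×2)
affine ✗ (uses contraction: val ×2)
relevant ✓ (every one of env, val, ctr appears)
unrestricted ✓ (typability at R is all that's needed)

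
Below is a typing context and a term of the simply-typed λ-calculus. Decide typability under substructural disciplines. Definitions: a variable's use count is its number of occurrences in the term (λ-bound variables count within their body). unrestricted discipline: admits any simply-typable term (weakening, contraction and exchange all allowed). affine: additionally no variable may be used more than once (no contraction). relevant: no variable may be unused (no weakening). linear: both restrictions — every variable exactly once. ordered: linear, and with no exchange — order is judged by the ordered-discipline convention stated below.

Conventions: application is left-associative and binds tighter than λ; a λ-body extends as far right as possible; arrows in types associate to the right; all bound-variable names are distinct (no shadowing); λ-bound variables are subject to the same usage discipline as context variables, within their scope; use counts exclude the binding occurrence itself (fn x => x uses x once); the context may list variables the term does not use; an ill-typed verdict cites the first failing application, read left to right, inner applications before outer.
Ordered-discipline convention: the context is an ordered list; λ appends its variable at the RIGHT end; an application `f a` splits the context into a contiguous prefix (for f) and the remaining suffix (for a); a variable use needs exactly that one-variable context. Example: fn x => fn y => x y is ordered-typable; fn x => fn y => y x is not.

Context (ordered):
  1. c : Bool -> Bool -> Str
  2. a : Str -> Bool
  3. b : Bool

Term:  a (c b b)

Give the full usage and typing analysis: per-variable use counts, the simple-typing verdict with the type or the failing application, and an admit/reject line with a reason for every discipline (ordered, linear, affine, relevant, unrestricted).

variable uses: c: 1, a: 1, b: 2
order of uses: a, c, b, b
typing: well-typed — term : Bool
ordered: ✗ — repeated use of b ×2
linear: ✗ — repeated use of b ×2
affine: ✗ — repeated use of b ×2
relevant: ✓ — none of c, a, b goes unused
unrestricted: ✓ — type-checks (Bool) and nothing is barred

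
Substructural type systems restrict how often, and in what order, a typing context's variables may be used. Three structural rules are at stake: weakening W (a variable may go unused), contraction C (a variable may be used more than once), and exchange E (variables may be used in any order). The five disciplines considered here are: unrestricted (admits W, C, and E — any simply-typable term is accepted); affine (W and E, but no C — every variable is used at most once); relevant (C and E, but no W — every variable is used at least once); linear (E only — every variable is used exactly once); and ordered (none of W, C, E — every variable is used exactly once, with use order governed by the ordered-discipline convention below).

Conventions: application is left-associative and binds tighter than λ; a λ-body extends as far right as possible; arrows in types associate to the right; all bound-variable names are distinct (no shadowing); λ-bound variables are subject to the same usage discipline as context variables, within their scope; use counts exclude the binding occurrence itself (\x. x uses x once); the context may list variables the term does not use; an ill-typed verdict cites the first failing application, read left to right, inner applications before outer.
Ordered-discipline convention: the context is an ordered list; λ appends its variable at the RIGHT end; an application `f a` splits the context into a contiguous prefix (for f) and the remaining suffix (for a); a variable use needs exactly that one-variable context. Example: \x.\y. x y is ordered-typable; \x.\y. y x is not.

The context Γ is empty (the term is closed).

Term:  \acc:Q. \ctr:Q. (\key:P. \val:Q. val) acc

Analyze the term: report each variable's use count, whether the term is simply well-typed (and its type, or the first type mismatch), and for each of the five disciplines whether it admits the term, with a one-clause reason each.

variable uses: acc (bound): 1×, ctr (bound): 0×, key (bound): 0×, val (bound): 1×
uses in reading order: val, acc
typing: ill-typed: a function awaiting P gets Q
ordered: ✗ — the type mismatch rejects it
linear: ✗ — not simply typable
affine: ✗ — fails simple typing
relevant: ✗ — a type mismatch blocks all five
unrestricted: ✗ — the type mismatch rejects it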